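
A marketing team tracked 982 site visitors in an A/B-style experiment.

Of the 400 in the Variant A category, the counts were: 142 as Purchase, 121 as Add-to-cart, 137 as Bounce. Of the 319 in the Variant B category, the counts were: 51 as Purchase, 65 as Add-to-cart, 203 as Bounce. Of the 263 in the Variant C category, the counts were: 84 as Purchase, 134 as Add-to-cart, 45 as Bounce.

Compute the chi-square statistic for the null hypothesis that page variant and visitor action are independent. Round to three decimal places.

Row totals: 400, 319, 263. Column totals: 277, 320, 385. Grand total N = 982.
Expected counts (row total × column total / N):
  Variant A, Purchase: 400×277/982 = 112.8310
  Variant A, Add-to-cart: 400×320/982 = 130.3462
  Variant A, Bounce: 400×385/982 = 156.8228
  Variant B, Purchase: 319×277/982 = 89.9827
  Variant B, Add-to-cart: 319×320/982 = 103.9511
  Variant B, Bounce: 319×385/982 = 125.0662
  Variant C, Purchase: 263×277/982 = 74.1864
  Variant C, Add-to-cart: 263×320/982 = 85.7026
  Variant C, Bounce: 263×385/982 = 103.1110
Contributions (O − E)²/E:
  (142 − 112.8310)²/112.8310 = 7.5408
  (121 − 130.3462)²/130.3462 = 0.6701
  (137 − 156.8228)²/156.8228 = 2.5057
  (51 − 89.9827)²/89.9827 = 16.8883
  (65 − 103.9511)²/103.9511 = 14.5952
  (203 − 125.0662)²/125.0662 = 48.5637
  (84 − 74.1864)²/74.1864 = 1.2982
  (134 − 85.7026)²/85.7026 = 27.2178
  (45 − 103.1110)²/103.1110 = 32.7500
χ² = 7.5408 + 0.6701 + 2.5057 + 16.8883 + 14.5952 + 48.5637 + 1.2982 + 27.2178 + 32.7500 = 152.030

152.030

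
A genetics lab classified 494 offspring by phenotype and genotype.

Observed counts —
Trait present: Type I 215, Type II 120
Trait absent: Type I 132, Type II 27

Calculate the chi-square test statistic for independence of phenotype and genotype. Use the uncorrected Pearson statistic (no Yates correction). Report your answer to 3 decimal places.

18.309

Row totals: 335, 159. Column totals: 347, 147. Grand total N = 494.
Expected counts (row total × column total / N):
  Trait present, Type I: 335×347/494 = 235.3138
  Trait present, Type II: 335×147/494 = 99.6862
  Trait absent, Type I: 159×347/494 = 111.6862
  Trait absent, Type II: 159×147/494 = 47.3138
Contributions (O − E)²/E:
  (215 − 235.3138)²/235.3138 = 1.7536
  (120 − 99.6862)²/99.6862 = 4.1395
  (132 − 111.6862)²/111.6862 = 3.6947
  (27 − 47.3138)²/47.3138 = 8.7216
χ² = 1.7536 + 4.1395 + 3.6947 + 8.7216 = 18.309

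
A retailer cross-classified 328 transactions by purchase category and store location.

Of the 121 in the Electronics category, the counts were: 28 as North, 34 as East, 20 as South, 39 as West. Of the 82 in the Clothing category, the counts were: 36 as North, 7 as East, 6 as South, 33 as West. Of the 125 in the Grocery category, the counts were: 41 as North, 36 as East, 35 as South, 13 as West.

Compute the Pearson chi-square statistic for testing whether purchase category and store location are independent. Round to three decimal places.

48.829

Row totals: 121, 82, 125. Column totals: 105, 77, 61, 85. Grand total N = 328.
Expected counts (row total × column total / N):
  Electronics, North: 121×105/328 = 38.734756
  Electronics, East: 121×77/328 = 28.405488
  Electronics, South: 121×61/328 = 22.503049
  Electronics, West: 121×85/328 = 31.356707
  Clothing, North: 82×105/328 = 26.250000
  Clothing, East: 82×77/328 = 19.250000
  Clothing, South: 82×61/328 = 15.250000
  Clothing, West: 82×85/328 = 21.250000
  Grocery, North: 125×105/328 = 40.015244
  Grocery, East: 125×77/328 = 29.344512
  Grocery, South: 125×61/328 = 23.246951
  Grocery, West: 125×85/328 = 32.393293
Contributions (O − E)²/E:
  (28 − 38.734756)²/38.734756 = 2.9750
  (34 − 28.405488)²/28.405488 = 1.1018
  (20 − 22.503049)²/22.503049 = 0.2784
  (39 − 31.356707)²/31.356707 = 1.8631
  (36 − 26.250000)²/26.250000 = 3.6214
  (7 − 19.250000)²/19.250000 = 7.7955
  (6 − 15.250000)²/15.250000 = 5.6107
  (33 − 21.250000)²/21.250000 = 6.4971
  (41 − 40.015244)²/40.015244 = 0.0242
  (36 − 29.344512)²/29.344512 = 1.5095
  (35 − 23.246951)²/23.246951 = 5.9420
  (13 − 32.393293)²/32.393293 = 11.6104
χ² = 2.9750 + 1.1018 + 0.2784 + 1.8631 + 3.6214 + 7.7955 + 5.6107 + 6.4971 + 0.0242 + 1.5095 + 5.9420 + 11.6104 = 48.829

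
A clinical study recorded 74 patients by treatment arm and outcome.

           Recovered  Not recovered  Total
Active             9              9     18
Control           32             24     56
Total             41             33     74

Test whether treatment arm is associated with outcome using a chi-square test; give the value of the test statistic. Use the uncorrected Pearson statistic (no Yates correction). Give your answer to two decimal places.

Grand total N = 74.
Expected counts (row total × column total / N):
  Active, Recovered: 18×41/74 = 9.973
  Active, Not recovered: 18×33/74 = 8.027
  Control, Recovered: 56×41/74 = 31.027
  Control, Not recovered: 56×33/74 = 24.973
Contributions (O − E)²/E:
  (9 − 9.973)²/9.973 = 0.0949
  (9 − 8.027)²/8.027 = 0.1179
  (32 − 31.027)²/31.027 = 0.0305
  (24 − 24.973)²/24.973 = 0.0379
χ² = 0.0949 + 0.1179 + 0.0305 + 0.0379 = 0.28

0.28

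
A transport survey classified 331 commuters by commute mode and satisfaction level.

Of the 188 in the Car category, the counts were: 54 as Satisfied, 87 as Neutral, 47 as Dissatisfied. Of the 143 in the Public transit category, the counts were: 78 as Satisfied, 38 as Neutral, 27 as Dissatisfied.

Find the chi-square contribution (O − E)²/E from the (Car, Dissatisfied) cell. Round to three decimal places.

Row total (Car) = 188; column total (Dissatisfied) = 74; N = 331.
Expected count E = 188 × 74 / 331 = 42.0302.
Contribution = (O − E)²/E = (47 − 42.0302)² / 42.0302 = 0.588.

0.588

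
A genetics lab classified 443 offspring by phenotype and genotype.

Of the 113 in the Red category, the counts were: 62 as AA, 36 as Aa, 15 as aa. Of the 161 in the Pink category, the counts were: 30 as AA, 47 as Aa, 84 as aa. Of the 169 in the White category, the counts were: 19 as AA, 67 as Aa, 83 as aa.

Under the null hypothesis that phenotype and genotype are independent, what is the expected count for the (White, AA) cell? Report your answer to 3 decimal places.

42.345

Row total (White) = 169; column total (AA) = 111; grand total N = 443.
Expected count = (row total × column total) / N = 169 × 111 / 443 = 42.345.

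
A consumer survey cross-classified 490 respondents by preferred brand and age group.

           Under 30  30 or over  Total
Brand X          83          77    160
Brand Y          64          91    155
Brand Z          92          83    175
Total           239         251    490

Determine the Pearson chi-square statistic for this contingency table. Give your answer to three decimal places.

Grand total N = 490.
Expected counts (row total × column total / N):
  Brand X, Under 30: 160×239/490 = 78.0408
  Brand X, 30 or over: 160×251/490 = 81.9592
  Brand Y, Under 30: 155×239/490 = 75.6020
  Brand Y, 30 or over: 155×251/490 = 79.3980
  Brand Z, Under 30: 175×239/490 = 85.3571
  Brand Z, 30 or over: 175×251/490 = 89.6429
Contributions (O − E)²/E:
  (83 − 78.0408)²/78.0408 = 0.3151
  (77 − 81.9592)²/81.9592 = 0.3001
  (64 − 75.6020)²/75.6020 = 1.7805
  (91 − 79.3980)²/79.3980 = 1.6953
  (92 − 85.3571)²/85.3571 = 0.5170
  (83 − 89.6429)²/89.6429 = 0.4923
χ² = 0.3151 + 0.3001 + 1.7805 + 1.6953 + 0.5170 + 0.4923 = 5.100

5.100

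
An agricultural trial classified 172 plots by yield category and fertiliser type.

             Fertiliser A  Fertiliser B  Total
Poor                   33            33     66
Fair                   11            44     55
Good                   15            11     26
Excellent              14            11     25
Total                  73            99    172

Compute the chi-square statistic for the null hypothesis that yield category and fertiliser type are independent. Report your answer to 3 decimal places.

17.239

Grand total N = 172.
Expected counts (row total × column total / N):
  Poor, Fertiliser A: 66×73/172 = 28.0116
  Poor, Fertiliser B: 66×99/172 = 37.9884
  Fair, Fertiliser A: 55×73/172 = 23.3430
  Fair, Fertiliser B: 55×99/172 = 31.6570
  Good, Fertiliser A: 26×73/172 = 11.0349
  Good, Fertiliser B: 26×99/172 = 14.9651
  Excellent, Fertiliser A: 25×73/172 = 10.6105
  Excellent, Fertiliser B: 25×99/172 = 14.3895
Contributions (O − E)²/E:
  (33 − 28.0116)²/28.0116 = 0.8884
  (33 − 37.9884)²/37.9884 = 0.6550
  (11 − 23.3430)²/23.3430 = 6.5266
  (44 − 31.6570)²/31.6570 = 4.8125
  (15 − 11.0349)²/11.0349 = 1.4248
  (11 − 14.9651)²/14.9651 = 1.0506
  (14 − 10.6105)²/10.6105 = 1.0828
  (11 − 14.3895)²/14.3895 = 0.7984
χ² = 0.8884 + 0.6550 + 6.5266 + 4.8125 + 1.4248 + 1.0506 + 1.0828 + 0.7984 = 17.239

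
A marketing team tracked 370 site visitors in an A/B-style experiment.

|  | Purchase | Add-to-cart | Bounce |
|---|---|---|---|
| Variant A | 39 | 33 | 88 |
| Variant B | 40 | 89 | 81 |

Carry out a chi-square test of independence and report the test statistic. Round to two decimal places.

Row totals: 160, 210. Column totals: 79, 122, 169. Grand total N = 370.
Expected counts (row total × column total / N):
  Variant A, Purchase: 160×79/370 = 34.162
  Variant A, Add-to-cart: 160×122/370 = 52.757
  Variant A, Bounce: 160×169/370 = 73.081
  Variant B, Purchase: 210×79/370 = 44.838
  Variant B, Add-to-cart: 210×122/370 = 69.243
  Variant B, Bounce: 210×169/370 = 95.919
Contributions (O − E)²/E:
  (39 − 34.162)²/34.162 = 0.6852
  (33 − 52.757)²/52.757 = 7.3988
  (88 − 73.081)²/73.081 = 3.0456
  (40 − 44.838)²/44.838 = 0.5220
  (89 − 69.243)²/69.243 = 5.6372
  (81 − 95.919)²/95.919 = 2.3205
χ² = 0.6852 + 7.3988 + 3.0456 + 0.5220 + 5.6372 + 2.3205 = 19.61

19.61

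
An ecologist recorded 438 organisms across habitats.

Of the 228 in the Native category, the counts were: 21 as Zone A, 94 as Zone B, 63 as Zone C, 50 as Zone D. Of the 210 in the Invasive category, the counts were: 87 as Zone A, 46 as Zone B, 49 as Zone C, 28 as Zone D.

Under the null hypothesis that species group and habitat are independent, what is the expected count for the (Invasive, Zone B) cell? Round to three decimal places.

Row total (Invasive) = 210; column total (Zone B) = 140; grand total N = 438.
Expected count = (row total × column total) / N = 210 × 140 / 438 = 67.123.

67.123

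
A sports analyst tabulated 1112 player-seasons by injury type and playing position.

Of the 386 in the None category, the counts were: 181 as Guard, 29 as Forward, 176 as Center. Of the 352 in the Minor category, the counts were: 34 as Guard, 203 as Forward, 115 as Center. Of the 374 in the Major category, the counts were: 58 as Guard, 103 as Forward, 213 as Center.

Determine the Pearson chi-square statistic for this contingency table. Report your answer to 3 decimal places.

Row totals: 386, 352, 374. Column totals: 273, 335, 504. Grand total N = 1112.
Expected counts (row total × column total / N):
  None, Guard: 386×273/1112 = 94.7644
  None, Forward: 386×335/1112 = 116.2860
  None, Center: 386×504/1112 = 174.9496
  Minor, Guard: 352×273/1112 = 86.4173
  Minor, Forward: 352×335/1112 = 106.0432
  Minor, Center: 352×504/1112 = 159.5396
  Major, Guard: 374×273/1112 = 91.8183
  Major, Forward: 374×335/1112 = 112.6709
  Major, Center: 374×504/1112 = 169.5108
Contributions (O − E)²/E:
  (181 − 94.7644)²/94.7644 = 78.4744
  (29 − 116.2860)²/116.2860 = 65.5182
  (176 − 174.9496)²/174.9496 = 0.0063
  (34 − 86.4173)²/86.4173 = 31.7943
  (203 − 106.0432)²/106.0432 = 88.6490
  (115 − 159.5396)²/159.5396 = 12.4344
  (58 − 91.8183)²/91.8183 = 12.4559
  (103 − 112.6709)²/112.6709 = 0.8301
  (213 − 169.5108)²/169.5108 = 11.1575
χ² = 78.4744 + 65.5182 + 0.0063 + 31.7943 + 88.6490 + 12.4344 + 12.4559 + 0.8301 + 11.1575 = 301.320

301.320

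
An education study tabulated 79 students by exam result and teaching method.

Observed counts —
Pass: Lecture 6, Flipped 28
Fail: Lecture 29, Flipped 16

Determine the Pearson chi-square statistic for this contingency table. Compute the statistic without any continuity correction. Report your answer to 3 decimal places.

17.189

Row totals: 34, 45. Column totals: 35, 44. Grand total N = 79.
Expected counts (row total × column total / N):
  Pass, Lecture: 34×35/79 = 15.0633
  Pass, Flipped: 34×44/79 = 18.9367
  Fail, Lecture: 45×35/79 = 19.9367
  Fail, Flipped: 45×44/79 = 25.0633
Contributions (O − E)²/E:
  (6 − 15.0633)²/15.0633 = 5.4532
  (28 − 18.9367)²/18.9367 = 4.3378
  (29 − 19.9367)²/19.9367 = 4.1202
  (16 − 25.0633)²/25.0633 = 3.2774
χ² = 5.4532 + 4.3378 + 4.1202 + 3.2774 = 17.189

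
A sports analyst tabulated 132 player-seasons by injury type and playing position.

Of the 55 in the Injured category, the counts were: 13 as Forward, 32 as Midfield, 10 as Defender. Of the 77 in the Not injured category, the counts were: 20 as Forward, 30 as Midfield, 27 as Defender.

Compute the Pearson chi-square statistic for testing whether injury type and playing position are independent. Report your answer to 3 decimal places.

5.856

Row totals: 55, 77. Column totals: 33, 62, 37. Grand total N = 132.
Expected counts (row total × column total / N):
  Injured, Forward: 55×33/132 = 13.7500
  Injured, Midfield: 55×62/132 = 25.8333
  Injured, Defender: 55×37/132 = 15.4167
  Not injured, Forward: 77×33/132 = 19.2500
  Not injured, Midfield: 77×62/132 = 36.1667
  Not injured, Defender: 77×37/132 = 21.5833
Contributions (O − E)²/E:
  (13 − 13.7500)²/13.7500 = 0.0409
  (32 − 25.8333)²/25.8333 = 1.4721
  (10 − 15.4167)²/15.4167 = 1.9032
  (20 − 19.2500)²/19.2500 = 0.0292
  (30 − 36.1667)²/36.1667 = 1.0515
  (27 − 21.5833)²/21.5833 = 1.3594
χ² = 0.0409 + 1.4721 + 1.9032 + 0.0292 + 1.0515 + 1.3594 = 5.856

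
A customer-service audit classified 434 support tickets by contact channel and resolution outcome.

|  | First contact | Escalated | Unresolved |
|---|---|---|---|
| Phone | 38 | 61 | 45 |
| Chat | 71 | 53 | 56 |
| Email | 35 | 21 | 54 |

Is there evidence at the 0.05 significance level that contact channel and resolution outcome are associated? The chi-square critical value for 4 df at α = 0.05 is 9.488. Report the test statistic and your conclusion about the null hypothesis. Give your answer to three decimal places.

22.704; reject H₀

Row totals: 144, 180, 110. Column totals: 144, 135, 155. Grand total N = 434.
Expected counts (row total × column total / N):
  Phone, First contact: 144×144/434 = 47.7788
  Phone, Escalated: 144×135/434 = 44.7926
  Phone, Unresolved: 144×155/434 = 51.4286
  Chat, First contact: 180×144/434 = 59.7235
  Chat, Escalated: 180×135/434 = 55.9908
  Chat, Unresolved: 180×155/434 = 64.2857
  Email, First contact: 110×144/434 = 36.4977
  Email, Escalated: 110×135/434 = 34.2166
  Email, Unresolved: 110×155/434 = 39.2857
Contributions (O − E)²/E:
  (38 − 47.7788)²/47.7788 = 2.0014
  (61 − 44.7926)²/44.7926 = 5.8644
  (45 − 51.4286)²/51.4286 = 0.8036
  (71 − 59.7235)²/59.7235 = 2.1291
  (53 − 55.9908)²/55.9908 = 0.1598
  (56 − 64.2857)²/64.2857 = 1.0679
  (35 − 36.4977)²/36.4977 = 0.0615
  (21 − 34.2166)²/34.2166 = 5.1051
  (54 − 39.2857)²/39.2857 = 5.5112
χ² = 2.0014 + 5.8644 + 0.8036 + 2.1291 + 0.1598 + 1.0679 + 0.0615 + 5.1051 + 5.5112 = 22.704
df = (3−1)(3−1) = 4. Since 22.704 > 9.488, reject the null hypothesis of independence at α = 0.05.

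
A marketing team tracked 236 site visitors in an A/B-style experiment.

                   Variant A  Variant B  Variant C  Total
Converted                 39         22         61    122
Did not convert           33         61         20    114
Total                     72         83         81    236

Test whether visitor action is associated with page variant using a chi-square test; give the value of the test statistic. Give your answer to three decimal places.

Grand total N = 236.
Expected counts (row total × column total / N):
  Converted, Variant A: 122×72/236 = 37.22034
  Converted, Variant B: 122×83/236 = 42.90678
  Converted, Variant C: 122×81/236 = 41.87288
  Did not convert, Variant A: 114×72/236 = 34.77966
  Did not convert, Variant B: 114×83/236 = 40.09322
  Did not convert, Variant C: 114×81/236 = 39.12712
Contributions (O − E)²/E:
  (39 − 37.22034)²/37.22034 = 0.0851
  (22 − 42.90678)²/42.90678 = 10.1870
  (61 − 41.87288)²/41.87288 = 8.7371
  (33 − 34.77966)²/34.77966 = 0.0911
  (61 − 40.09322)²/40.09322 = 10.9019
  (20 − 39.12712)²/39.12712 = 9.3502
χ² = 0.0851 + 10.1870 + 8.7371 + 0.0911 + 10.9019 + 9.3502 = 39.352

39.352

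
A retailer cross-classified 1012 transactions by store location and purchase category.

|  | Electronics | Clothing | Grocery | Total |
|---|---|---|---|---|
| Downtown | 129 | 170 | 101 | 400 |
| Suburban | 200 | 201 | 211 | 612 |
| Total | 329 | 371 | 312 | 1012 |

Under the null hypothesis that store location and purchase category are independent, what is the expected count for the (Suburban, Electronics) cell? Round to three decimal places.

Row total (Suburban) = 612; column total (Electronics) = 329; grand total N = 1012.
Expected count = (row total × column total) / N = 612 × 329 / 1012 = 198.960.

198.960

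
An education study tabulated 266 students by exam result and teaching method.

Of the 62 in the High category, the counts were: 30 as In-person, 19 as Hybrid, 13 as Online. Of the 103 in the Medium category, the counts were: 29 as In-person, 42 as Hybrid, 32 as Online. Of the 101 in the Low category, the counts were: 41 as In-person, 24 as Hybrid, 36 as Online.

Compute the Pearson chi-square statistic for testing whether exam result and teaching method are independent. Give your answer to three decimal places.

Row totals: 62, 103, 101. Column totals: 100, 85, 81. Grand total N = 266.
Expected counts (row total × column total / N):
  High, In-person: 62×100/266 = 23.3083
  High, Hybrid: 62×85/266 = 19.8120
  High, Online: 62×81/266 = 18.8797
  Medium, In-person: 103×100/266 = 38.7218
  Medium, Hybrid: 103×85/266 = 32.9135
  Medium, Online: 103×81/266 = 31.3647
  Low, In-person: 101×100/266 = 37.9699
  Low, Hybrid: 101×85/266 = 32.2744
  Low, Online: 101×81/266 = 30.7556
Contributions (O − E)²/E:
  (30 − 23.3083)²/23.3083 = 1.9212
  (19 − 19.8120)²/19.8120 = 0.0333
  (13 − 18.8797)²/18.8797 = 1.8311
  (29 − 38.7218)²/38.7218 = 2.4408
  (42 − 32.9135)²/32.9135 = 2.5085
  (32 − 31.3647)²/31.3647 = 0.0129
  (41 − 37.9699)²/37.9699 = 0.2418
  (24 − 32.2744)²/32.2744 = 2.1214
  (36 − 30.7556)²/30.7556 = 0.8943
χ² = 1.9212 + 0.0333 + 1.8311 + 2.4408 + 2.5085 + 0.0129 + 0.2418 + 2.1214 + 0.8943 = 12.005

12.005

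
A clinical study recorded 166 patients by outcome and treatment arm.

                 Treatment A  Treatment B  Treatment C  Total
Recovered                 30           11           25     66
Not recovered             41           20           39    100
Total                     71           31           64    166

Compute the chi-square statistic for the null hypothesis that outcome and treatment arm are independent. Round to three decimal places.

0.434

Grand total N = 166.
Expected counts (row total × column total / N):
  Recovered, Treatment A: 66×71/166 = 28.2289
  Recovered, Treatment B: 66×31/166 = 12.3253
  Recovered, Treatment C: 66×64/166 = 25.4458
  Not recovered, Treatment A: 100×71/166 = 42.7711
  Not recovered, Treatment B: 100×31/166 = 18.6747
  Not recovered, Treatment C: 100×64/166 = 38.5542
Contributions (O − E)²/E:
  (30 − 28.2289)²/28.2289 = 0.1111
  (11 − 12.3253)²/12.3253 = 0.1425
  (25 − 25.4458)²/25.4458 = 0.0078
  (41 − 42.7711)²/42.7711 = 0.0733
  (20 − 18.6747)²/18.6747 = 0.0941
  (39 − 38.5542)²/38.5542 = 0.0052
χ² = 0.1111 + 0.1425 + 0.0078 + 0.0733 + 0.0941 + 0.0052 = 0.434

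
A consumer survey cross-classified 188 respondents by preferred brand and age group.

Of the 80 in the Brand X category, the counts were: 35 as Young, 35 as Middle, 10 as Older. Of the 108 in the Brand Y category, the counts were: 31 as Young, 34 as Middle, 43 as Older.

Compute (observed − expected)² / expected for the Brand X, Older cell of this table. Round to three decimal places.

Row total (Brand X) = 80; column total (Older) = 53; N = 188.
Expected count E = 80 × 53 / 188 = 22.5532.
Contribution = (O − E)²/E = (10 − 22.5532)² / 22.5532 = 6.987.

6.987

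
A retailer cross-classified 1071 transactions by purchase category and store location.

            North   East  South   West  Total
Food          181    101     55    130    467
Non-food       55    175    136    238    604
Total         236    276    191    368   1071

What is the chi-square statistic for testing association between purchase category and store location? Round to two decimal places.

137.89

Grand total N = 1071.
Expected counts (row total × column total / N):
  Food, North: 467×236/1071 = 102.9057
  Food, East: 467×276/1071 = 120.3473
  Food, South: 467×191/1071 = 83.2838
  Food, West: 467×368/1071 = 160.4631
  Non-food, North: 604×236/1071 = 133.0943
  Non-food, East: 604×276/1071 = 155.6527
  Non-food, South: 604×191/1071 = 107.7162
  Non-food, West: 604×368/1071 = 207.5369
Contributions (O − E)²/E:
  (181 − 102.9057)²/102.9057 = 59.2651
  (101 − 120.3473)²/120.3473 = 3.1103
  (55 − 83.2838)²/83.2838 = 9.6054
  (130 − 160.4631)²/160.4631 = 5.7833
  (55 − 133.0943)²/133.0943 = 45.8225
  (175 − 155.6527)²/155.6527 = 2.4048
  (136 − 107.7162)²/107.7162 = 7.4267
  (238 − 207.5369)²/207.5369 = 4.4715
χ² = 59.2651 + 3.1103 + 9.6054 + 5.7833 + 45.8225 + 2.4048 + 7.4267 + 4.4715 = 137.89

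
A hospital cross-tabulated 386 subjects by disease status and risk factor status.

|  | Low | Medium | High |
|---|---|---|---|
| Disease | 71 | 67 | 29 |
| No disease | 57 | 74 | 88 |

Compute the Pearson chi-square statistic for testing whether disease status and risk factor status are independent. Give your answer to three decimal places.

25.081

Row totals: 167, 219. Column totals: 128, 141, 117. Grand total N = 386.
Expected counts (row total × column total / N):
  Disease, Low: 167×128/386 = 55.3782
  Disease, Medium: 167×141/386 = 61.0026
  Disease, High: 167×117/386 = 50.6192
  No disease, Low: 219×128/386 = 72.6218
  No disease, Medium: 219×141/386 = 79.9974
  No disease, High: 219×117/386 = 66.3808
Contributions (O − E)²/E:
  (71 − 55.3782)²/55.3782 = 4.4068
  (67 − 61.0026)²/61.0026 = 0.5896
  (29 − 50.6192)²/50.6192 = 9.2334
  (57 − 72.6218)²/72.6218 = 3.3604
  (74 − 79.9974)²/79.9974 = 0.4496
  (88 − 66.3808)²/66.3808 = 7.0410
χ² = 4.4068 + 0.5896 + 9.2334 + 3.3604 + 0.4496 + 7.0410 = 25.081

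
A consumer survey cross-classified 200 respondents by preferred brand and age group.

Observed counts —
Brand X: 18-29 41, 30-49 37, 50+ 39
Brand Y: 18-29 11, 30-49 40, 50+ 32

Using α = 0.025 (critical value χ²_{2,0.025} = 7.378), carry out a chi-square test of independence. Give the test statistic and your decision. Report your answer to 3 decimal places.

12.702; reject H₀

Row totals: 117, 83. Column totals: 52, 77, 71. Grand total N = 200.
Expected counts (row total × column total / N):
  Brand X, 18-29: 117×52/200 = 30.4200
  Brand X, 30-49: 117×77/200 = 45.0450
  Brand X, 50+: 117×71/200 = 41.5350
  Brand Y, 18-29: 83×52/200 = 21.5800
  Brand Y, 30-49: 83×77/200 = 31.9550
  Brand Y, 50+: 83×71/200 = 29.4650
Contributions (O − E)²/E:
  (41 − 30.4200)²/30.4200 = 3.6797
  (37 − 45.0450)²/45.0450 = 1.4368
  (39 − 41.5350)²/41.5350 = 0.1547
  (11 − 21.5800)²/21.5800 = 5.1870
  (40 − 31.9550)²/31.9550 = 2.0254
  (32 − 29.4650)²/29.4650 = 0.2181
χ² = 3.6797 + 1.4368 + 0.1547 + 5.1870 + 2.0254 + 0.2181 = 12.702
df = (2−1)(3−1) = 2. Since 12.702 > 7.378, reject the null hypothesis of independence at α = 0.025.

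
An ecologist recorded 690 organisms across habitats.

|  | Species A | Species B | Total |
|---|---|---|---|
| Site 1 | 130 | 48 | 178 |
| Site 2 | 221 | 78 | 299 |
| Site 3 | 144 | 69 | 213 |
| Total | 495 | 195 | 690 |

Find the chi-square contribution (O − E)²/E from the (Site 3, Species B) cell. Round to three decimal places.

Row total (Site 3) = 213; column total (Species B) = 195; N = 690.
Expected count E = 213 × 195 / 690 = 60.1957.
Contribution = (O − E)²/E = (69 − 60.1957)² / 60.1957 = 1.288.

1.288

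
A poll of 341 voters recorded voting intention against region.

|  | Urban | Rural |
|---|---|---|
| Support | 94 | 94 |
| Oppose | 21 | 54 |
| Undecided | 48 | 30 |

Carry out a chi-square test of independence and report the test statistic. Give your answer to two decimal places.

Row totals: 188, 75, 78. Column totals: 163, 178. Grand total N = 341.
Expected counts (row total × column total / N):
  Support, Urban: 188×163/341 = 89.865
  Support, Rural: 188×178/341 = 98.135
  Oppose, Urban: 75×163/341 = 35.850
  Oppose, Rural: 75×178/341 = 39.150
  Undecided, Urban: 78×163/341 = 37.284
  Undecided, Rural: 78×178/341 = 40.716
Contributions (O − E)²/E:
  (94 − 89.865)²/89.865 = 0.1903
  (94 − 98.135)²/98.135 = 0.1742
  (21 − 35.850)²/35.850 = 6.1513
  (54 − 39.150)²/39.150 = 5.6328
  (48 − 37.284)²/37.284 = 3.0799
  (30 − 40.716)²/40.716 = 2.8203
χ² = 0.1903 + 0.1742 + 6.1513 + 5.6328 + 3.0799 + 2.8203 = 18.05

18.05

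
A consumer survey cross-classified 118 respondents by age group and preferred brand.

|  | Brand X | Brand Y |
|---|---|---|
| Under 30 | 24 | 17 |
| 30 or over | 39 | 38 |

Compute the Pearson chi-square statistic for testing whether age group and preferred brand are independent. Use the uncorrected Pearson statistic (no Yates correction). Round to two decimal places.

0.67

Row totals: 41, 77. Column totals: 63, 55. Grand total N = 118.
Expected counts (row total × column total / N):
  Under 30, Brand X: 41×63/118 = 21.890
  Under 30, Brand Y: 41×55/118 = 19.110
  30 or over, Brand X: 77×63/118 = 41.110
  30 or over, Brand Y: 77×55/118 = 35.890
Contributions (O − E)²/E:
  (24 − 21.890)²/21.890 = 0.2034
  (17 − 19.110)²/19.110 = 0.2330
  (39 − 41.110)²/41.110 = 0.1083
  (38 − 35.890)²/35.890 = 0.1240
χ² = 0.2034 + 0.2330 + 0.1083 + 0.1240 = 0.67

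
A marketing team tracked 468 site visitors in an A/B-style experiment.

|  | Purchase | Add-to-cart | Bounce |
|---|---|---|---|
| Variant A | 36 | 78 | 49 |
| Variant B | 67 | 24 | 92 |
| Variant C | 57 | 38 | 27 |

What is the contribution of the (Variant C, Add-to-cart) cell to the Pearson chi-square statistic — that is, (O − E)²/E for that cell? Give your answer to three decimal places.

Row total (Variant C) = 122; column total (Add-to-cart) = 140; N = 468.
Expected count E = 122 × 140 / 468 = 36.4957.
Contribution = (O − E)²/E = (38 − 36.4957)² / 36.4957 = 0.062.

0.062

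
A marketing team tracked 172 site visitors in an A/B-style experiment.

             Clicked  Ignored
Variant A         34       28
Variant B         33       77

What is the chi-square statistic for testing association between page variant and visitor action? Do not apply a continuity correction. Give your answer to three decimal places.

Row totals: 62, 110. Column totals: 67, 105. Grand total N = 172.
Expected counts (row total × column total / N):
  Variant A, Clicked: 62×67/172 = 24.1512
  Variant A, Ignored: 62×105/172 = 37.8488
  Variant B, Clicked: 110×67/172 = 42.8488
  Variant B, Ignored: 110×105/172 = 67.1512
Contributions (O − E)²/E:
  (34 − 24.1512)²/24.1512 = 4.0163
  (28 − 37.8488)²/37.8488 = 2.5628
  (33 − 42.8488)²/42.8488 = 2.2637
  (77 − 67.1512)²/67.1512 = 1.4445
χ² = 4.0163 + 2.5628 + 2.2637 + 1.4445 = 10.287

10.287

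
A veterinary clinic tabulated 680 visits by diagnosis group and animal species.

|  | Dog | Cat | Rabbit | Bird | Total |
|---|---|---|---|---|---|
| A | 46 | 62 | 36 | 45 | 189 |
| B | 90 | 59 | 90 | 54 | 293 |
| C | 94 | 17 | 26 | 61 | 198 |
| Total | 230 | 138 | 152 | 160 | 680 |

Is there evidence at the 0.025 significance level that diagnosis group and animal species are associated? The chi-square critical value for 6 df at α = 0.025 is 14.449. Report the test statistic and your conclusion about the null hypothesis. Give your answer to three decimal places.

Grand total N = 680.
Expected counts (row total × column total / N):
  A, Dog: 189×230/680 = 63.9265
  A, Cat: 189×138/680 = 38.3559
  A, Rabbit: 189×152/680 = 42.2471
  A, Bird: 189×160/680 = 44.4706
  B, Dog: 293×230/680 = 99.1029
  B, Cat: 293×138/680 = 59.4618
  B, Rabbit: 293×152/680 = 65.4941
  B, Bird: 293×160/680 = 68.9412
  C, Dog: 198×230/680 = 66.9706
  C, Cat: 198×138/680 = 40.1824
  C, Rabbit: 198×152/680 = 44.2588
  C, Bird: 198×160/680 = 46.5882
Contributions (O − E)²/E:
  (46 − 63.9265)²/63.9265 = 5.0270
  (62 − 38.3559)²/38.3559 = 14.5752
  (36 − 42.2471)²/42.2471 = 0.9238
  (45 − 44.4706)²/44.4706 = 0.0063
  (90 − 99.1029)²/99.1029 = 0.8361
  (59 − 59.4618)²/59.4618 = 0.0036
  (90 − 65.4941)²/65.4941 = 9.1694
  (54 − 68.9412)²/68.9412 = 3.2381
  (94 − 66.9706)²/66.9706 = 10.9091
  (17 − 40.1824)²/40.1824 = 13.3746
  (26 − 44.2588)²/44.2588 = 7.5326
  (61 − 46.5882)²/46.5882 = 4.4582
χ² = 5.0270 + 14.5752 + 0.9238 + 0.0063 + 0.8361 + 0.0036 + 9.1694 + 3.2381 + 10.9091 + 13.3746 + 7.5326 + 4.4582 = 70.054
df = (3−1)(4−1) = 6. Since 70.054 > 14.449, reject the null hypothesis of independence at α = 0.025.

70.054; reject H₀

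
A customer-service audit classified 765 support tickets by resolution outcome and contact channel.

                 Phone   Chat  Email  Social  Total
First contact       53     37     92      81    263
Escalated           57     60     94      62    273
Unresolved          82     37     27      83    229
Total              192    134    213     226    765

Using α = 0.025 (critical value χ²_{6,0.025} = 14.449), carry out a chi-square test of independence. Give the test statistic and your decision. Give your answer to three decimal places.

Grand total N = 765.
Expected counts (row total × column total / N):
  First contact, Phone: 263×192/765 = 66.007843
  First contact, Chat: 263×134/765 = 46.067974
  First contact, Email: 263×213/765 = 73.227451
  First contact, Social: 263×226/765 = 77.696732
  Escalated, Phone: 273×192/765 = 68.517647
  Escalated, Chat: 273×134/765 = 47.819608
  Escalated, Email: 273×213/765 = 76.011765
  Escalated, Social: 273×226/765 = 80.650980
  Unresolved, Phone: 229×192/765 = 57.474510
  Unresolved, Chat: 229×134/765 = 40.112418
  Unresolved, Email: 229×213/765 = 63.760784
  Unresolved, Social: 229×226/765 = 67.652288
Contributions (O − E)²/E:
  (53 − 66.007843)²/66.007843 = 2.5634
  (37 − 46.067974)²/46.067974 = 1.7849
  (92 − 73.227451)²/73.227451 = 4.8125
  (81 − 77.696732)²/77.696732 = 0.1404
  (57 − 68.517647)²/68.517647 = 1.9361
  (60 − 47.819608)²/47.819608 = 3.1025
  (94 − 76.011765)²/76.011765 = 4.2569
  (62 − 80.650980)²/80.650980 = 4.3131
  (82 − 57.474510)²/57.474510 = 10.4655
  (37 − 40.112418)²/40.112418 = 0.2415
  (27 − 63.760784)²/63.760784 = 21.1941
  (83 − 67.652288)²/67.652288 = 3.4818
χ² = 2.5634 + 1.7849 + 4.8125 + 0.1404 + 1.9361 + 3.1025 + 4.2569 + 4.3131 + 10.4655 + 0.2415 + 21.1941 + 3.4818 = 58.293
df = (3−1)(4−1) = 6. Since 58.293 > 14.449, reject the null hypothesis of independence at α = 0.025.

58.293; reject H₀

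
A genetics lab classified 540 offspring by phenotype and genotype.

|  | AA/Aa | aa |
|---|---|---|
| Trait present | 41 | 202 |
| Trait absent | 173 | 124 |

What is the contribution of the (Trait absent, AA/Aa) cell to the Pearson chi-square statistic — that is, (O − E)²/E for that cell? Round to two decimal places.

25.98

Row total (Trait absent) = 297; column total (AA/Aa) = 214; N = 540.
Expected count E = 297 × 214 / 540 = 117.700.
Contribution = (O − E)²/E = (173 − 117.700)² / 117.700 = 25.98.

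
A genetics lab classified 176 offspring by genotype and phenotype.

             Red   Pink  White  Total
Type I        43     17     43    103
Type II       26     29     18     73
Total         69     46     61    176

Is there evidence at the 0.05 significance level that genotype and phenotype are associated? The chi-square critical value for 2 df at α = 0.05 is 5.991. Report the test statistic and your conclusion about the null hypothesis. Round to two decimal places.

12.82; reject H₀

Grand total N = 176.
Expected counts (row total × column total / N):
  Type I, Red: 103×69/176 = 40.381
  Type I, Pink: 103×46/176 = 26.920
  Type I, White: 103×61/176 = 35.699
  Type II, Red: 73×69/176 = 28.619
  Type II, Pink: 73×46/176 = 19.080
  Type II, White: 73×61/176 = 25.301
Contributions (O − E)²/E:
  (43 − 40.381)²/40.381 = 0.1699
  (17 − 26.920)²/26.920 = 3.6555
  (43 − 35.699)²/35.699 = 1.4932
  (26 − 28.619)²/28.619 = 0.2397
  (29 − 19.080)²/19.080 = 5.1576
  (18 − 25.301)²/25.301 = 2.1068
χ² = 0.1699 + 3.6555 + 1.4932 + 0.2397 + 5.1576 + 2.1068 = 12.82
df = (2−1)(3−1) = 2. Since 12.82 > 5.991, reject the null hypothesis of independence at α = 0.05.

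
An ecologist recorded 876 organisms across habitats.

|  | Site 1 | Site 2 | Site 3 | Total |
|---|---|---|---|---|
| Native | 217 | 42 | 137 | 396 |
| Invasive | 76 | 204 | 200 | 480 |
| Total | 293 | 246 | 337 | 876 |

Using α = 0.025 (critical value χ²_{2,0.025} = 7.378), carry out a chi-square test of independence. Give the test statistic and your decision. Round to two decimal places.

179.91; reject H₀

Grand total N = 876.
Expected counts (row total × column total / N):
  Native, Site 1: 396×293/876 = 132.452
  Native, Site 2: 396×246/876 = 111.205
  Native, Site 3: 396×337/876 = 152.342
  Invasive, Site 1: 480×293/876 = 160.548
  Invasive, Site 2: 480×246/876 = 134.795
  Invasive, Site 3: 480×337/876 = 184.658
Contributions (O − E)²/E:
  (217 − 132.452)²/132.452 = 53.9695
  (42 − 111.205)²/111.205 = 43.0676
  (137 − 152.342)²/152.342 = 1.5451
  (76 − 160.548)²/160.548 = 44.5248
  (204 − 134.795)²/134.795 = 35.5305
  (200 − 184.658)²/184.658 = 1.2747
χ² = 53.9695 + 43.0676 + 1.5451 + 44.5248 + 35.5305 + 1.2747 = 179.91
df = (2−1)(3−1) = 2. Since 179.91 > 7.378, reject the null hypothesis of independence at α = 0.025.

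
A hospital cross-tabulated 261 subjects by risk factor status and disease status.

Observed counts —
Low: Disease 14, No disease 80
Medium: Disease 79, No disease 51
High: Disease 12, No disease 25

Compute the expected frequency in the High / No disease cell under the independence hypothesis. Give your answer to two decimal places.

22.11

Row total (High) = 37; column total (No disease) = 156; grand total N = 261.
Expected count = (row total × column total) / N = 37 × 156 / 261 = 22.11.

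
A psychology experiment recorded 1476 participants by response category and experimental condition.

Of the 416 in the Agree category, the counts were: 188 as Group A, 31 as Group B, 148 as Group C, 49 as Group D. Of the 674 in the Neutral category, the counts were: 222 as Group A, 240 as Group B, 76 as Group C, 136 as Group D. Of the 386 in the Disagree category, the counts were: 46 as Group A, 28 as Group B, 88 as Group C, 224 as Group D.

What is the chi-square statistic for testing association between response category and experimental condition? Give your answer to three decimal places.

Row totals: 416, 674, 386. Column totals: 456, 299, 312, 409. Grand total N = 1476.
Expected counts (row total × column total / N):
  Agree, Group A: 416×456/1476 = 128.5203
  Agree, Group B: 416×299/1476 = 84.2710
  Agree, Group C: 416×312/1476 = 87.9350
  Agree, Group D: 416×409/1476 = 115.2737
  Neutral, Group A: 674×456/1476 = 208.2276
  Neutral, Group B: 674×299/1476 = 136.5352
  Neutral, Group C: 674×312/1476 = 142.4715
  Neutral, Group D: 674×409/1476 = 186.7656
  Disagree, Group A: 386×456/1476 = 119.2520
  Disagree, Group B: 386×299/1476 = 78.1938
  Disagree, Group C: 386×312/1476 = 81.5935
  Disagree, Group D: 386×409/1476 = 106.9607
Contributions (O − E)²/E:
  (188 − 128.5203)²/128.5203 = 27.5274
  (31 − 84.2710)²/84.2710 = 33.6747
  (148 − 87.9350)²/87.9350 = 41.0281
  (49 − 115.2737)²/115.2737 = 38.1024
  (222 − 208.2276)²/208.2276 = 0.9109
  (240 − 136.5352)²/136.5352 = 78.4044
  (76 − 142.4715)²/142.4715 = 31.0129
  (136 − 186.7656)²/186.7656 = 13.7988
  (46 − 119.2520)²/119.2520 = 44.9959
  (28 − 78.1938)²/78.1938 = 32.2202
  (88 − 81.5935)²/81.5935 = 0.5030
  (224 − 106.9607)²/106.9607 = 128.0676
χ² = 27.5274 + 33.6747 + 41.0281 + 38.1024 + 0.9109 + 78.4044 + 31.0129 + 13.7988 + 44.9959 + 32.2202 + 0.5030 + 128.0676 = 470.246

470.246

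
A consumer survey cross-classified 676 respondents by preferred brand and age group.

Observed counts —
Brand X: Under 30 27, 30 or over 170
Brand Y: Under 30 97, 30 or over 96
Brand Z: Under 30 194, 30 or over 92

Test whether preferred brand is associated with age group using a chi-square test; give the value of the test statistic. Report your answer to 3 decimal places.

Row totals: 197, 193, 286. Column totals: 318, 358. Grand total N = 676.
Expected counts (row total × column total / N):
  Brand X, Under 30: 197×318/676 = 92.6716
  Brand X, 30 or over: 197×358/676 = 104.3284
  Brand Y, Under 30: 193×318/676 = 90.7899
  Brand Y, 30 or over: 193×358/676 = 102.2101
  Brand Z, Under 30: 286×318/676 = 134.5385
  Brand Z, 30 or over: 286×358/676 = 151.4615
Contributions (O − E)²/E:
  (27 − 92.6716)²/92.6716 = 46.5381
  (170 − 104.3284)²/104.3284 = 41.3383
  (97 − 90.7899)²/90.7899 = 0.4248
  (96 − 102.2101)²/102.2101 = 0.3773
  (194 − 134.5385)²/134.5385 = 26.2800
  (92 − 151.4615)²/151.4615 = 23.3437
χ² = 46.5381 + 41.3383 + 0.4248 + 0.3773 + 26.2800 + 23.3437 = 138.302

138.302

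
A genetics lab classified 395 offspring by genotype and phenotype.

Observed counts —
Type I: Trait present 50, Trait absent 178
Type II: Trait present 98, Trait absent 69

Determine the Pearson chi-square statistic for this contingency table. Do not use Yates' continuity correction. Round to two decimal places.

Row totals: 228, 167. Column totals: 148, 247. Grand total N = 395.
Expected counts (row total × column total / N):
  Type I, Trait present: 228×148/395 = 85.428
  Type I, Trait absent: 228×247/395 = 142.572
  Type II, Trait present: 167×148/395 = 62.572
  Type II, Trait absent: 167×247/395 = 104.428
Contributions (O − E)²/E:
  (50 − 85.428)²/85.428 = 14.6924
  (178 − 142.572)²/142.572 = 8.8036
  (98 − 62.572)²/62.572 = 20.0592
  (69 − 104.428)²/104.428 = 12.0192
χ² = 14.6924 + 8.8036 + 20.0592 + 12.0192 = 55.57

55.57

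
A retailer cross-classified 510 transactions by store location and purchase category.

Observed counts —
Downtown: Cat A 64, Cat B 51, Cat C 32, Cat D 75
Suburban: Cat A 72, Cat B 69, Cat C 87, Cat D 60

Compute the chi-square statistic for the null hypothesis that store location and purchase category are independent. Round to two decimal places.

Row totals: 222, 288. Column totals: 136, 120, 119, 135. Grand total N = 510.
Expected counts (row total × column total / N):
  Downtown, Cat A: 222×136/510 = 59.200
  Downtown, Cat B: 222×120/510 = 52.235
  Downtown, Cat C: 222×119/510 = 51.800
  Downtown, Cat D: 222×135/510 = 58.765
  Suburban, Cat A: 288×136/510 = 76.800
  Suburban, Cat B: 288×120/510 = 67.765
  Suburban, Cat C: 288×119/510 = 67.200
  Suburban, Cat D: 288×135/510 = 76.235
Contributions (O − E)²/E:
  (64 − 59.200)²/59.200 = 0.3892
  (51 − 52.235)²/52.235 = 0.0292
  (32 − 51.800)²/51.800 = 7.5683
  (75 − 58.765)²/58.765 = 4.4852
  (72 − 76.800)²/76.800 = 0.3000
  (69 − 67.765)²/67.765 = 0.0225
  (87 − 67.200)²/67.200 = 5.8339
  (60 − 76.235)²/76.235 = 3.4574
χ² = 0.3892 + 0.0292 + 7.5683 + 4.4852 + 0.3000 + 0.0225 + 5.8339 + 3.4574 = 22.09

22.09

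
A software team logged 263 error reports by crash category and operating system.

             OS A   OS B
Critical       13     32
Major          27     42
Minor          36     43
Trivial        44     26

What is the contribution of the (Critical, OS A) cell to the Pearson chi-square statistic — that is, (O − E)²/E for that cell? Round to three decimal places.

2.763

Row total (Critical) = 45; column total (OS A) = 120; N = 263.
Expected count E = 45 × 120 / 263 = 20.5323.
Contribution = (O − E)²/E = (13 − 20.5323)² / 20.5323 = 2.763.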